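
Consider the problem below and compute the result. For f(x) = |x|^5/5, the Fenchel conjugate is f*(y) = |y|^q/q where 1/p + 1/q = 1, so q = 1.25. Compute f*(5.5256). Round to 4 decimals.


The conjugate exponent q satisfies 1/p + 1/q = 1.
p = 5, so q = 5/(5 - 1) = 1.25
|y|^q = 5.5256^1.25 = 8.4718
f*(5.5256) = 8.4718 / 1.25 = 6.7774


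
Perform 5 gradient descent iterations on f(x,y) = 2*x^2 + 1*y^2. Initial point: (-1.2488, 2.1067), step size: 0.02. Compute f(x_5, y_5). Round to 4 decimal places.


Gradient descent on f(x,y) = 2*x^2 + 1*y^2.
Starting point: (-1.2488, 2.1067), alpha = 0.02
Step 1: grad_x = 2*2*-1.2488 = -4.9952, grad_y = 2*1*2.1067 = 4.2134
  x_1 = -1.2488 - 0.02*-4.9952 = -1.1489
  y_1 = 2.1067 - 0.02*4.2134 = 2.0224
Step 2: grad_x = 2*2*-1.1489 = -4.5956, grad_y = 2*1*2.0224 = 4.0449
  x_2 = -1.1489 - 0.02*-4.5956 = -1.057
  y_2 = 2.0224 - 0.02*4.0449 = 1.9415
Step 3: grad_x = 2*2*-1.057 = -4.2279, grad_y = 2*1*1.9415 = 3.8831
  x_3 = -1.057 - 0.02*-4.2279 = -0.9724
  y_3 = 1.9415 - 0.02*3.8831 = 1.8639
Step 4: grad_x = 2*2*-0.9724 = -3.8897, grad_y = 2*1*1.8639 = 3.7277
  x_4 = -0.9724 - 0.02*-3.8897 = -0.8946
  y_4 = 1.8639 - 0.02*3.7277 = 1.7893
Step 5: grad_x = 2*2*-0.8946 = -3.5785, grad_y = 2*1*1.7893 = 3.5786
  x_5 = -0.8946 - 0.02*-3.5785 = -0.8231
  y_5 = 1.7893 - 0.02*3.5786 = 1.7177
f(-0.8231, 1.7177) = 2*(-0.8231)^2 + 1*1.7177^2 = 4.3055


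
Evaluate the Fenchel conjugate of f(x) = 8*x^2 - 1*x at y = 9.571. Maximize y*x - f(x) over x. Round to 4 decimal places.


f*(y) = sup_x {y*x - a*x^2 - b*x} = sup_x {(y-b)*x - a*x^2}
FOC: (y - b) - 2a*x = 0 => x* = (y - b)/(2a)
x* = (9.571 + 1)/(2*8) = 0.6607
f*(9.571) = (y-b)^2/(4a) = (9.571 + 1)^2/(4*8)
= 111.746/32 = 3.4921


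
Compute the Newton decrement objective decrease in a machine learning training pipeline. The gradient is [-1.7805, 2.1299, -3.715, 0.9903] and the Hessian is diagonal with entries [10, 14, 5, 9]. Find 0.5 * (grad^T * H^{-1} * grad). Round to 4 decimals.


Step 1: H is diagonal, so H^(-1) * g = [-0.1781, 0.1521, -0.743, 0.11].
Step 2: g^T H^(-1) g = sum_i g_i^2 / H_ii
  = (-1.7805)^2/10 + (2.1299)^2/14 + (-3.715)^2/5 + (0.9903)^2/9
  = 0.317 + 0.324 + 2.7602 + 0.109 = 3.5103
Step 3: Objective decrease = 0.5 * g^T H^(-1) g = 1.7551


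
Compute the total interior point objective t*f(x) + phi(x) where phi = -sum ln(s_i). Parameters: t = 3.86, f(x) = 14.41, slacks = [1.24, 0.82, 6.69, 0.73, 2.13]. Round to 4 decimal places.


Step 1: Compute log-barrier.
ln values: [0.2151, -0.1985, 1.9006, -0.3147, 0.7561]
phi = -(0.2151 - 0.1985 + 1.9006 - 0.3147 + 0.7561) = -2.3587
Step 2: Compute augmented objective.
t*f(x) = 3.86*14.41 = 55.6226
Total = 55.6226 - 2.3587 = 53.2639


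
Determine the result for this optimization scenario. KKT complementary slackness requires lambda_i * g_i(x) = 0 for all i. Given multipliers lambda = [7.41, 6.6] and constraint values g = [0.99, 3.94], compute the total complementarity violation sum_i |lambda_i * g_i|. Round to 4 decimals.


KKT complementary slackness check:
lambda_1 * g_1 = 7.41 * 0.99 = 7.3359
lambda_2 * g_2 = 6.6 * 3.94 = 26.004
Total violation = 7.3359 + 26.004 = 33.3399


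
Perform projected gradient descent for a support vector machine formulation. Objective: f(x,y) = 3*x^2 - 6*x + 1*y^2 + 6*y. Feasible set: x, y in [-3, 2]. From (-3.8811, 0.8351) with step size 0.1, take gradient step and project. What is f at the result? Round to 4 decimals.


Step 1: Compute gradient at (-3.8811, 0.8351).
grad_x = 2*3*-3.8811 - 6 = -29.2866
grad_y = 2*1*0.8351 + 6 = 7.6702
Step 2: Gradient step.
x_raw = -3.8811 - 0.1*-29.2866 = -0.9524
y_raw = 0.8351 - 0.1*7.6702 = 0.0681
Step 3: Project onto [-3, 2].
x_proj = clip(-0.9524) = -0.9524
y_proj = clip(0.0681) = 0.0681
Step 4: Evaluate f.
f(-0.9524, 0.0681) = 8.8492


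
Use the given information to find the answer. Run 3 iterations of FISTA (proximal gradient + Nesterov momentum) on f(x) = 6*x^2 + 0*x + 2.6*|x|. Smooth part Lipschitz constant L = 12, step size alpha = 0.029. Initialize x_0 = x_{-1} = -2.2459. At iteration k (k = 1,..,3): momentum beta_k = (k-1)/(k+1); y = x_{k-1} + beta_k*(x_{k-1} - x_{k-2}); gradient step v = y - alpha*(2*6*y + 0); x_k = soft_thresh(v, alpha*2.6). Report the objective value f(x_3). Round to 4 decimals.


FISTA on f(x) = 6*x^2 + 0*x + 2.6*|x|
L = 12, alpha = 0.029
Iteration 1: beta = 0.0, y = -2.2459 + 0.0*(-2.2459 + 2.2459) = -2.2459
  grad(y) = -26.9508, v = y - alpha*grad = -1.4643
  prox(v) = soft_thresh(-1.4643, 0.0754) = -1.3889
Iteration 2: beta = 0.3333, y = -1.3889 + 0.3333*(-1.3889 + 2.2459) = -1.1033
  grad(y) = -13.2392, v = y - alpha*grad = -0.7193
  prox(v) = soft_thresh(-0.7193, 0.0754) = -0.6439
Iteration 3: beta = 0.5, y = -0.6439 + 0.5*(-0.6439 + 1.3889) = -0.2714
  grad(y) = -3.2572, v = y - alpha*grad = -0.177
  prox(v) = soft_thresh(-0.177, 0.0754) = -0.1016
f(x_3) = 6*(-0.1016)^2 + 0*(-0.1016) + 2.6*|-0.1016| = 0.326


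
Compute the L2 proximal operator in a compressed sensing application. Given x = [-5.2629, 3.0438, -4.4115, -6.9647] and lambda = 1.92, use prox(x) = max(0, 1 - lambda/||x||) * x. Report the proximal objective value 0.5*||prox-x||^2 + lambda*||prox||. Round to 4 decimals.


Step 1: Compute ||x||.
||x|| = 10.2436
Step 2: Compute scaling factor.
scale = max(0, 1 - 1.92/10.2436) = 0.8126
Step 3: prox(x) = [-4.2765, 2.4733, -3.5846, -5.6593]
||prox(x)|| = 8.3236
Step 4: Proximal objective.
0.5*||prox-x||^2 = 1.8432
lambda*||prox|| = 15.9813
Total = 17.8245


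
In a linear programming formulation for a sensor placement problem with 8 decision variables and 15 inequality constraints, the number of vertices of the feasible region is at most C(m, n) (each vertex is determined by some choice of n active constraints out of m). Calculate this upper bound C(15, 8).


Each vertex corresponds to some choice of n active constraints out of m, so the number of vertices is at most C(m, n) = m! / (n!(m-n)!).
m = 15, n = 8
Numerator: 15 * 14 * 13 * 12 * 11 * 10 * 9 * 8
Denominator: 8! = 40320
C(15, 8) = 6435


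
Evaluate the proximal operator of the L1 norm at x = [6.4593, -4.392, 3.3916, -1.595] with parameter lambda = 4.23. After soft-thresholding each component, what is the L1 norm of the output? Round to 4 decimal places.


Soft-thresholding with lambda = 4.23:
prox(6.4593) = sign(6.4593)*max(|6.4593| - 4.23, 0) = 2.2293
prox(-4.392) = sign(-4.392)*max(|-4.392| - 4.23, 0) = -0.162
prox(3.3916) = sign(3.3916)*max(|3.3916| - 4.23, 0) = 0.0
prox(-1.595) = sign(-1.595)*max(|-1.595| - 4.23, 0) = 0.0
prox(x) = [2.2293, -0.162, 0.0, 0.0]
||prox(x)||_1 = 2.2293 + 0.162 + 0.0 + 0.0 = 2.3913


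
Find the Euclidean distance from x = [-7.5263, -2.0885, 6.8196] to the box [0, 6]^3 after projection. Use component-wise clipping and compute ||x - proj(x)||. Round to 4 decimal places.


Project each component onto [0, 6].
clip(-7.5263) = 0.0, clip(-2.0885) = 0.0, clip(6.8196) = 6.0
Projection = [0.0, 0.0, 6.0]
Squared diffs: [56.6452, 4.3618, 0.6717]
Distance = sqrt(61.6787) = 7.8536


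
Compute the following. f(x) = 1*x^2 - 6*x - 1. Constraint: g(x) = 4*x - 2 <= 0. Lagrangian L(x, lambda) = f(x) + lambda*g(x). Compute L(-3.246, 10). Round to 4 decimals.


Step 1: Evaluate f(x).
f(-3.246) = 1*(-3.246)^2 - 6*(-3.246) - 1 = 29.0125
Step 2: Evaluate g(x).
g(-3.246) = 4*-3.246 - 2 = -14.984
Step 3: Compute Lagrangian.
L = 29.0125 + 10*-14.984 = -120.8275


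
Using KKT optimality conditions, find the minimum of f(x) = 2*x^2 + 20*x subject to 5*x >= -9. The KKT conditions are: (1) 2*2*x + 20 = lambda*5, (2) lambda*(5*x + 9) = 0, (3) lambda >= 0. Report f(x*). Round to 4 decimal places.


Step 1: Try lambda = 0 (constraint inactive).
x_unc = -20/(2*2) = -5.0
Check: 5*-5.0 = -25.0 < -9 -- violated!
Step 2: Constraint must be active: 5*x = -9
x* = -9/5 = -1.8
lambda = (2*2*(-1.8) + 20)/5 = 2.56
Step 3: Compute optimal value.
f(x*) = 2*(-1.8)^2 + 20*(-1.8) = -29.52


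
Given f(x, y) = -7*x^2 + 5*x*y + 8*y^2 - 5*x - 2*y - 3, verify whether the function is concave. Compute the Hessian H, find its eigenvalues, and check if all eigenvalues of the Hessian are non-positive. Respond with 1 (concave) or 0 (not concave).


The Hessian of f(x,y) = -7*x^2 + 5*x*y + 8*y^2 - 5*x - 2*y - 3 is:
H = [[-14, 5], [5, 16]]
Trace = -14 + 16 = 2
Determinant = -14*16 - (5)^2 = -249
Discriminant = (2)^2 - 4*-249 = 1000.0
Eigenvalues: lambda_1 = -14.8114, lambda_2 = 16.8114
The function is not concave.

0


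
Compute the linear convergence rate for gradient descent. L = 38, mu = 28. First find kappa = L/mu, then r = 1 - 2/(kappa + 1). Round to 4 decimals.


Step 1: Compute the condition number.
kappa = L/mu = 38/28 = 1.3571
Step 2: Compute the convergence rate.
r = 1 - 2/(kappa + 1) = 1 - 2*mu/(L + mu) = (L - mu)/(L + mu) = 10/66 = 0.1515


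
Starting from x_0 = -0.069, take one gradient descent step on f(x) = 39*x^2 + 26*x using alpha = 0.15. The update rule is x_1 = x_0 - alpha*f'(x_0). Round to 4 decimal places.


We compute the gradient at x_0 and apply the update.
f'(x) = 78*x + 26
f'(-0.069) = 78*-0.069 + 26 = 20.618
x_1 = -0.069 - 0.15*20.618 = -3.1617


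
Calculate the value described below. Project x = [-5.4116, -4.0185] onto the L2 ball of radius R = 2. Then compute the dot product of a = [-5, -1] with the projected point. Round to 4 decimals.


Step 1: Compute ||x|| (intermediates to 6 decimals).
||x|| = sqrt((-5.4116)^2 + (-4.0185)^2) = 6.740457
Step 2: Project.
Since ||x|| > R, scale = R/||x|| = 2/6.740457 = 0.296716, proj(x) = scale * x
proj(x) = [-1.605708, -1.192353]
Step 3: Dot product.
a^T * proj(x) = -5*(-1.605708) - 1*(-1.192353) = 9.2209


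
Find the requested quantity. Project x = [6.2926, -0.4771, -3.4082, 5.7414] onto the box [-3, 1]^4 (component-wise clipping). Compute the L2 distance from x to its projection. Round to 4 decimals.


Project each component onto [-3, 1].
clip(6.2926) = 1.0, clip(-0.4771) = -0.4771, clip(-3.4082) = -3.0, clip(5.7414) = 1.0
Projection = [1.0, -0.4771, -3.0, 1.0]
Squared diffs: [28.0116, 0.0, 0.1666, 22.4809]
Distance = sqrt(50.6591) = 7.1175


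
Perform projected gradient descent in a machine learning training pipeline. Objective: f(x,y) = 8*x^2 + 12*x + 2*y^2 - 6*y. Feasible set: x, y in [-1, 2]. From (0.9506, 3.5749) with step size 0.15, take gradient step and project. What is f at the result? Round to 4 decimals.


Step 1: Compute gradient at (0.9506, 3.5749).
grad_x = 2*8*0.9506 + 12 = 27.2096
grad_y = 2*2*3.5749 - 6 = 8.2996
Step 2: Gradient step.
x_raw = 0.9506 - 0.15*27.2096 = -3.1308
y_raw = 3.5749 - 0.15*8.2996 = 2.33
Step 3: Project onto [-1, 2].
x_proj = clip(-3.1308) = -1.0
y_proj = clip(2.33) = 2.0
Step 4: Evaluate f.
f(-1.0, 2.0) = -8.0


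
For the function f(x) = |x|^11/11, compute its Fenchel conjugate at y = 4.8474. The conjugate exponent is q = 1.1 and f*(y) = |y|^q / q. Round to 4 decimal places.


The conjugate exponent q satisfies 1/p + 1/q = 1.
p = 11, so q = 11/(11 - 1) = 1.1
|y|^q = 4.8474^1.1 = 5.6762
f*(4.8474) = 5.6762 / 1.1 = 5.1602


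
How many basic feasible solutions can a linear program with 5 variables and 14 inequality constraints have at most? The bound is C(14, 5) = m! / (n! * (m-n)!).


Each vertex corresponds to some choice of n active constraints out of m, so the number of vertices is at most C(m, n) = m! / (n!(m-n)!).
m = 14, n = 5
Numerator: 14 * 13 * 12 * 11 * 10
Denominator: 5! = 120
C(14, 5) = 2002


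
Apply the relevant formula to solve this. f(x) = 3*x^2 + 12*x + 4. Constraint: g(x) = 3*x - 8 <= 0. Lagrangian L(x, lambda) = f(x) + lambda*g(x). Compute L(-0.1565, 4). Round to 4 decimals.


Step 1: Evaluate f(x).
f(-0.1565) = 3*(-0.1565)^2 + 12*(-0.1565) + 4 = 2.1955
Step 2: Evaluate g(x).
g(-0.1565) = 3*-0.1565 - 8 = -8.4695
Step 3: Compute Lagrangian.
L = 2.1955 + 4*-8.4695 = -31.6825


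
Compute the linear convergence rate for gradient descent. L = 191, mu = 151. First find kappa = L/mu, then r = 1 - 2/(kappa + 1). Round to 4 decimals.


Step 1: Compute the condition number.
kappa = L/mu = 191/151 = 1.2649
Step 2: Compute the convergence rate.
r = 1 - 2/(kappa + 1) = 1 - 2*mu/(L + mu) = (L - mu)/(L + mu) = 40/342 = 0.117


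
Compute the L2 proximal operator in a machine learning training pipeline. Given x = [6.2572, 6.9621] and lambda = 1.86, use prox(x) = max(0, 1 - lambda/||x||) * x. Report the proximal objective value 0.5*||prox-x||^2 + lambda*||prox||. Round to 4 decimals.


Step 1: Compute ||x||.
||x|| = 9.3607
Step 2: Compute scaling factor.
scale = max(0, 1 - 1.86/9.3607) = 0.8013
Step 3: prox(x) = [5.0139, 5.5787]
||prox(x)|| = 7.5007
Step 4: Proximal objective.
0.5*||prox-x||^2 = 1.7298
lambda*||prox|| = 13.9513
Total = 15.6812


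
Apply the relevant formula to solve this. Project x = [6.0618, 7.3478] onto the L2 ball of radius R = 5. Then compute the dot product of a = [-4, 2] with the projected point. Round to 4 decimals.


Step 1: Compute ||x|| (intermediates to 6 decimals).
||x|| = sqrt(6.0618^2 + 7.3478^2) = 9.525523
Step 2: Project.
Since ||x|| > R, scale = R/||x|| = 5/9.525523 = 0.524906, proj(x) = scale * x
proj(x) = [3.181875, 3.856904]
Step 3: Dot product.
a^T * proj(x) = -4*3.181875 + 2*3.856904 = -5.0137


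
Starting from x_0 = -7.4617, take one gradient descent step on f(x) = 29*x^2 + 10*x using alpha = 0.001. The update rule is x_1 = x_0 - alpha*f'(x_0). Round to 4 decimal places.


We compute the gradient at x_0 and apply the update.
f'(x) = 58*x + 10
f'(-7.4617) = 58*-7.4617 + 10 = -422.7786
x_1 = -7.4617 - 0.001*-422.7786 = -7.0389


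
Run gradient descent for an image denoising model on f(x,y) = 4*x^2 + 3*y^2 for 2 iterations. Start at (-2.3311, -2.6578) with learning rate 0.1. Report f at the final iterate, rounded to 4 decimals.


Gradient descent on f(x,y) = 4*x^2 + 3*y^2.
Starting point: (-2.3311, -2.6578), alpha = 0.1
Step 1: grad_x = 2*4*-2.3311 = -18.6488, grad_y = 2*3*-2.6578 = -15.9468
  x_1 = -2.3311 - 0.1*-18.6488 = -0.4662
  y_1 = -2.6578 - 0.1*-15.9468 = -1.0631
Step 2: grad_x = 2*4*-0.4662 = -3.7298, grad_y = 2*3*-1.0631 = -6.3787
  x_2 = -0.4662 - 0.1*-3.7298 = -0.0932
  y_2 = -1.0631 - 0.1*-6.3787 = -0.4252
f(-0.0932, -0.4252) = 4*(-0.0932)^2 + 3*(-0.4252)^2 = 0.5773


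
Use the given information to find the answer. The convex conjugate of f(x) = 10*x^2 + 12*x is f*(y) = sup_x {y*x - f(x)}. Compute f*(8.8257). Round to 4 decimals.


f*(y) = sup_x {y*x - a*x^2 - b*x} = sup_x {(y-b)*x - a*x^2}
FOC: (y - b) - 2a*x = 0 => x* = (y - b)/(2a)
x* = (8.8257 - 12)/(2*10) = -0.1587
f*(8.8257) = (y-b)^2/(4a) = (8.8257 - 12)^2/(4*10)
= 10.0762/40 = 0.2519


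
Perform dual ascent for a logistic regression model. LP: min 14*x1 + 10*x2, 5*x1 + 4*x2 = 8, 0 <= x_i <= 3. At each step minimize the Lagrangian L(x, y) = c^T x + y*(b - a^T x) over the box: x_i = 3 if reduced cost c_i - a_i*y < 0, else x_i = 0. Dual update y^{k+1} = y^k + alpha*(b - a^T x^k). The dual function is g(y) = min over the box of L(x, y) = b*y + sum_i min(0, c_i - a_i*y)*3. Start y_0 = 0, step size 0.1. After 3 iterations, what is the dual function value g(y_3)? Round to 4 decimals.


Dual ascent for LP: min 14*x1 + 10*x2, 5*x1 + 4*x2 = 8, 0 <= x_i <= 3
Step 1: y^k = 0.0, reduced costs: (14.0, 10.0)
  x^k = (0.0, 0.0), subgradient = b - a^T x = 8.0
  y^{k+1} = 0.0 + 0.1*8.0 = 0.8
Step 2: y^k = 0.8, reduced costs: (10.0, 6.8)
  x^k = (0.0, 0.0), subgradient = b - a^T x = 8.0
  y^{k+1} = 0.8 + 0.1*8.0 = 1.6
Step 3: y^k = 1.6, reduced costs: (6.0, 3.6)
  x^k = (0.0, 0.0), subgradient = b - a^T x = 8.0
  y^{k+1} = 1.6 + 0.1*8.0 = 2.4
Dual objective at y_3 = 2.4: reduced costs (2.0, 0.4), box minimizer x = (0.0, 0.0)
g(y_3) = b*y + (c1 - a1*y)*x1 + (c2 - a2*y)*x2 = 8*2.4 + 2.0*0.0 + 0.4*0.0 = 19.2 + 0.0 + 0.0 = 19.2


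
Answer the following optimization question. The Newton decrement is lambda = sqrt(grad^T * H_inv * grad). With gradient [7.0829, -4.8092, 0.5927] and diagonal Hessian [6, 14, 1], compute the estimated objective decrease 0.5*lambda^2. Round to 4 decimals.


Step 1: H is diagonal, so H^(-1) * g = [1.1805, -0.3435, 0.5927].
Step 2: g^T H^(-1) g = sum_i g_i^2 / H_ii
  = (7.0829)^2/6 + (-4.8092)^2/14 + (0.5927)^2/1
  = 8.3612 + 1.652 + 0.3513 = 10.3646
Step 3: Objective decrease = 0.5 * g^T H^(-1) g = 5.1823


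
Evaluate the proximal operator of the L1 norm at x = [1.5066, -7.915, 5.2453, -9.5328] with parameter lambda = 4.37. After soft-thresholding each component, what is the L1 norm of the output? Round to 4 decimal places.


Soft-thresholding with lambda = 4.37:
prox(1.5066) = sign(1.5066)*max(|1.5066| - 4.37, 0) = 0.0
prox(-7.915) = sign(-7.915)*max(|-7.915| - 4.37, 0) = -3.545
prox(5.2453) = sign(5.2453)*max(|5.2453| - 4.37, 0) = 0.8753
prox(-9.5328) = sign(-9.5328)*max(|-9.5328| - 4.37, 0) = -5.1628
prox(x) = [0.0, -3.545, 0.8753, -5.1628]
||prox(x)||_1 = 0.0 + 3.545 + 0.8753 + 5.1628 = 9.5831


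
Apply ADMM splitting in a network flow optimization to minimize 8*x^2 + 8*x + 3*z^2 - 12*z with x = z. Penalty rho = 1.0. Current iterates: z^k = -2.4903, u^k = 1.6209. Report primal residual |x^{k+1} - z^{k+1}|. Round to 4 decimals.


ADMM iteration with rho = 1.0, z^k = -2.4903, u^k = 1.6209
Step 1: x-update.
Minimize 8*x^2 + 8*x + (1.0/2)*(x + 2.4903 + 1.6209)^2
FOC: (2*8 + 1.0)*x = -8 + 1.0*(-2.4903 - 1.6209)
x^{k+1} = -0.7124
Step 2: z-update.
Minimize 3*z^2 - 12*z + (1.0/2)*(-0.7124 - z + 1.6209)^2
FOC: (2*3 + 1.0)*z = 12 + 1.0*(-0.7124 + 1.6209)
z^{k+1} = 1.8441
Step 3: u-update.
u^{k+1} = 1.6209 - 0.7124 - 1.8441 = -0.9356
Step 4: Primal residual = |-0.7124 - 1.8441| = 2.5565


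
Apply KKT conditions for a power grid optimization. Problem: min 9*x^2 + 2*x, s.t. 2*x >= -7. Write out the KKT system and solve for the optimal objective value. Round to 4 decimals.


Step 1: Try lambda = 0 (constraint inactive).
Stationarity: 2*9*x + 2 = 0
x* = -2/(2*9) = -1/9 = -0.1111 (rounded; the exact value -1/9 is used below)
Check constraint: 2*-0.1111 = -0.2222 >= -7 -- satisfied.
Step 2: Compute optimal value.
f(x*) = 9*(-1/9)^2 + 2*(-1/9) = -0.1111


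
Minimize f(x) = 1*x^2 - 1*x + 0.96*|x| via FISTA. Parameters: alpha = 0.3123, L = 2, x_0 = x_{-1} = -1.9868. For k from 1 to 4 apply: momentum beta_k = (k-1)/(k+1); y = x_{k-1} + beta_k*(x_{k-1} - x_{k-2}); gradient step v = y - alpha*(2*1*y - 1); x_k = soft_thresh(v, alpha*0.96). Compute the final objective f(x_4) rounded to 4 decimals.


FISTA on f(x) = 1*x^2 - 1*x + 0.96*|x|
L = 2, alpha = 0.3123
Iteration 1: beta = 0.0, y = -1.9868 + 0.0*(-1.9868 + 1.9868) = -1.9868
  grad(y) = -4.9736, v = y - alpha*grad = -0.4335
  prox(v) = soft_thresh(-0.4335, 0.2998) = -0.1337
Iteration 2: beta = 0.3333, y = -0.1337 + 0.3333*(-0.1337 + 1.9868) = 0.484
  grad(y) = -0.0321, v = y - alpha*grad = 0.494
  prox(v) = soft_thresh(0.494, 0.2998) = 0.1942
Iteration 3: beta = 0.5, y = 0.1942 + 0.5*(0.1942 + 0.1337) = 0.3581
  grad(y) = -0.2838, v = y - alpha*grad = 0.4467
  prox(v) = soft_thresh(0.4467, 0.2998) = 0.1469
Iteration 4: beta = 0.6, y = 0.1469 + 0.6*(0.1469 - 0.1942) = 0.1186
  grad(y) = -0.7628, v = y - alpha*grad = 0.3568
  prox(v) = soft_thresh(0.3568, 0.2998) = 0.057
f(x_4) = 1*0.057^2 - 1*0.057 + 0.96*|0.057| = 0.001


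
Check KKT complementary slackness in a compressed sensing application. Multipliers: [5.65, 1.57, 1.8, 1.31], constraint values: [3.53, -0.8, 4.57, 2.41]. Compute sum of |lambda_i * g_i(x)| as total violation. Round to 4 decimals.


KKT complementary slackness check:
lambda_1 * g_1 = 5.65 * 3.53 = 19.9445
lambda_2 * g_2 = 1.57 * -0.8 = -1.256
lambda_3 * g_3 = 1.8 * 4.57 = 8.226
lambda_4 * g_4 = 1.31 * 2.41 = 3.1571
Total violation = 19.9445 + 1.256 + 8.226 + 3.1571 = 32.5836


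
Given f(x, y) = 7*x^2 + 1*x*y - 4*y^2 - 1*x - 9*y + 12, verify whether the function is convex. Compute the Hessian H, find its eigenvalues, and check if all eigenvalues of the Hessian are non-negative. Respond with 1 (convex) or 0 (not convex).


The Hessian of f(x,y) = 7*x^2 + 1*x*y - 4*y^2 - 1*x - 9*y + 12 is:
H = [[14, 1], [1, -8]]
Trace = 14 - 8 = 6
Determinant = 14*-8 - (1)^2 = -113
Discriminant = (6)^2 - 4*-113 = 488.0
Eigenvalues: lambda_1 = -8.0454, lambda_2 = 14.0454
The function is not convex.

0


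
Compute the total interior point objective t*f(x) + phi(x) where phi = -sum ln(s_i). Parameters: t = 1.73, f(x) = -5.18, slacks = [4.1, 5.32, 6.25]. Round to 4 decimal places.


Step 1: Compute log-barrier.
ln values: [1.411, 1.6715, 1.8326]
phi = -(1.411 + 1.6715 + 1.8326) = -4.915
Step 2: Compute augmented objective.
t*f(x) = 1.73*-5.18 = -8.9614
Total = -8.9614 - 4.915 = -13.8764


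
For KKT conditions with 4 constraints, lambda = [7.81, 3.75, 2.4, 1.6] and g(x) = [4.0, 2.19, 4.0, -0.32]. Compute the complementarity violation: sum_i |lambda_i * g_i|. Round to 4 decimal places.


KKT complementary slackness check:
lambda_1 * g_1 = 7.81 * 4.0 = 31.24
lambda_2 * g_2 = 3.75 * 2.19 = 8.2125
lambda_3 * g_3 = 2.4 * 4.0 = 9.6
lambda_4 * g_4 = 1.6 * -0.32 = -0.512
Total violation = 31.24 + 8.2125 + 9.6 + 0.512 = 49.5645


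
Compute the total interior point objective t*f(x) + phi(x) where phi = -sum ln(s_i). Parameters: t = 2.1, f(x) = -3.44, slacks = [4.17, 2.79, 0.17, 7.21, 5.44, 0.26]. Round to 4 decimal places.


Step 1: Compute log-barrier.
ln values: [1.4279, 1.026, -1.772, 1.9755, 1.6938, -1.3471]
phi = -(1.4279 + 1.026 - 1.772 + 1.9755 + 1.6938 - 1.3471) = -3.0042
Step 2: Compute augmented objective.
t*f(x) = 2.1*-3.44 = -7.224
Total = -7.224 - 3.0042 = -10.2282


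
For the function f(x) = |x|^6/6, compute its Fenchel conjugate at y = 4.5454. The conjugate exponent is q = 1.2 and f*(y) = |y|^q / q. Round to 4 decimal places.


The conjugate exponent q satisfies 1/p + 1/q = 1.
p = 6, so q = 6/(6 - 1) = 1.2
|y|^q = 4.5454^1.2 = 6.153
f*(4.5454) = 6.153 / 1.2 = 5.1275


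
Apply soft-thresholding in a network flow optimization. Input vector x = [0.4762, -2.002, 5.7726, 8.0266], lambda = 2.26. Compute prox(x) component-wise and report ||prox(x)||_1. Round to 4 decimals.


Soft-thresholding with lambda = 2.26:
prox(0.4762) = sign(0.4762)*max(|0.4762| - 2.26, 0) = 0.0
prox(-2.002) = sign(-2.002)*max(|-2.002| - 2.26, 0) = 0.0
prox(5.7726) = sign(5.7726)*max(|5.7726| - 2.26, 0) = 3.5126
prox(8.0266) = sign(8.0266)*max(|8.0266| - 2.26, 0) = 5.7666
prox(x) = [0.0, 0.0, 3.5126, 5.7666]
||prox(x)||_1 = 0.0 + 0.0 + 3.5126 + 5.7666 = 9.2792


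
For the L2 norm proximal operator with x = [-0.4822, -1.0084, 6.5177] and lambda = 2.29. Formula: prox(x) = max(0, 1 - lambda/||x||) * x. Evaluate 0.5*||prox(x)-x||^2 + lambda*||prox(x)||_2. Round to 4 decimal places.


Step 1: Compute ||x||.
||x|| = 6.6129
Step 2: Compute scaling factor.
scale = max(0, 1 - 2.29/6.6129) = 0.6537
Step 3: prox(x) = [-0.3152, -0.6592, 4.2607]
||prox(x)|| = 4.3229
Step 4: Proximal objective.
0.5*||prox-x||^2 = 2.6221
lambda*||prox|| = 9.8994
Total = 12.5214


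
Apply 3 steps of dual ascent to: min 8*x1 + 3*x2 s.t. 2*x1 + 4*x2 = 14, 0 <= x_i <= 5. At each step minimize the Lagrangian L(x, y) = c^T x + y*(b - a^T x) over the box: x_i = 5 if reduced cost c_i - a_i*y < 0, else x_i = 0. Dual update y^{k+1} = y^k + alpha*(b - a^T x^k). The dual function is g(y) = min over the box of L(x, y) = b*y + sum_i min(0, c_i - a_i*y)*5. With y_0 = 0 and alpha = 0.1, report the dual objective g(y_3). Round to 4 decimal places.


Dual ascent for LP: min 8*x1 + 3*x2, 2*x1 + 4*x2 = 14, 0 <= x_i <= 5
Step 1: y^k = 0.0, reduced costs: (8.0, 3.0)
  x^k = (0.0, 0.0), subgradient = b - a^T x = 14.0
  y^{k+1} = 0.0 + 0.1*14.0 = 1.4
Step 2: y^k = 1.4, reduced costs: (5.2, -2.6)
  x^k = (0.0, 5.0), subgradient = b - a^T x = -6.0
  y^{k+1} = 1.4 + 0.1*-6.0 = 0.8
Step 3: y^k = 0.8, reduced costs: (6.4, -0.2)
  x^k = (0.0, 5.0), subgradient = b - a^T x = -6.0
  y^{k+1} = 0.8 + 0.1*-6.0 = 0.2
Dual objective at y_3 = 0.2: reduced costs (7.6, 2.2), box minimizer x = (0.0, 0.0)
g(y_3) = b*y + (c1 - a1*y)*x1 + (c2 - a2*y)*x2 = 14*0.2 + 7.6*0.0 + 2.2*0.0 = 2.8 + 0.0 + 0.0 = 2.8


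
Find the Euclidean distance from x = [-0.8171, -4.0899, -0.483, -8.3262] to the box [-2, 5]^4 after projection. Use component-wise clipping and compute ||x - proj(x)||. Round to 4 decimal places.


Project each component onto [-2, 5].
clip(-0.8171) = -0.8171, clip(-4.0899) = -2.0, clip(-0.483) = -0.483, clip(-8.3262) = -2.0
Projection = [-0.8171, -2.0, -0.483, -2.0]
Squared diffs: [0.0, 4.3677, 0.0, 40.0208]
Distance = sqrt(44.3885) = 6.6625


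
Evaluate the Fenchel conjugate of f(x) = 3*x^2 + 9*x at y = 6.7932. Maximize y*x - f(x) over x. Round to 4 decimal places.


f*(y) = sup_x {y*x - a*x^2 - b*x} = sup_x {(y-b)*x - a*x^2}
FOC: (y - b) - 2a*x = 0 => x* = (y - b)/(2a)
x* = (6.7932 - 9)/(2*3) = -0.3678
f*(6.7932) = (y-b)^2/(4a) = (6.7932 - 9)^2/(4*3)
= 4.87/12 = 0.4058


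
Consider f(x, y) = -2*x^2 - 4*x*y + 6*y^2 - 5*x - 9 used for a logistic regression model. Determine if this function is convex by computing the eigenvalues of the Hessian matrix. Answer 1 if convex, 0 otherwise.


The Hessian of f(x,y) = -2*x^2 - 4*x*y + 6*y^2 - 5*x - 9 is:
H = [[-4, -4], [-4, 12]]
Trace = -4 + 12 = 8
Determinant = -4*12 - (-4)^2 = -64
Discriminant = (8)^2 - 4*-64 = 320.0
Eigenvalues: lambda_1 = -4.9443, lambda_2 = 12.9443
The function is not convex.

0


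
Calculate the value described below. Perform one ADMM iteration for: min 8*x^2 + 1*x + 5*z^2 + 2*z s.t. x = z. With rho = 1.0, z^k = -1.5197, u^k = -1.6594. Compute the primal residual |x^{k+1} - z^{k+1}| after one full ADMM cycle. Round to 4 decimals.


ADMM iteration with rho = 1.0, z^k = -1.5197, u^k = -1.6594
Step 1: x-update.
Minimize 8*x^2 + 1*x + (1.0/2)*(x + 1.5197 - 1.6594)^2
FOC: (2*8 + 1.0)*x = -1 + 1.0*(-1.5197 + 1.6594)
x^{k+1} = -0.0506
Step 2: z-update.
Minimize 5*z^2 + 2*z + (1.0/2)*(-0.0506 - z - 1.6594)^2
FOC: (2*5 + 1.0)*z = -2 + 1.0*(-0.0506 - 1.6594)
z^{k+1} = -0.3373
Step 3: u-update.
u^{k+1} = -1.6594 - 0.0506 + 0.3373 = -1.3727
Step 4: Primal residual = |-0.0506 + 0.3373| = 0.2867


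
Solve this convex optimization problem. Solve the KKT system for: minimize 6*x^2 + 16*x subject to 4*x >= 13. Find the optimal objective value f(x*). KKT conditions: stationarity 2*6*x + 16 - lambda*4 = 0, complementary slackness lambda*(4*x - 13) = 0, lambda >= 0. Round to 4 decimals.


Step 1: Try lambda = 0 (constraint inactive).
x_unc = -16/(2*6) = -1.3333
Check: 4*-1.3333 = -5.3332 < 13 -- violated!
Step 2: Constraint must be active: 4*x = 13
x* = 13/4 = 3.25
lambda = (2*6*3.25 + 16)/4 = 13.75
Step 3: Compute optimal value.
f(x*) = 6*3.25^2 + 16*3.25 = 115.375


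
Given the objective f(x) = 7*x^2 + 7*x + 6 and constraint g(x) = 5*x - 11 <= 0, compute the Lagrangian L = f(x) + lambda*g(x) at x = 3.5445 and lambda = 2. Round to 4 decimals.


Step 1: Evaluate f(x).
f(3.5445) = 7*3.5445^2 + 7*3.5445 + 6 = 118.7559
Step 2: Evaluate g(x).
g(3.5445) = 5*3.5445 - 11 = 6.7225
Step 3: Compute Lagrangian.
L = 118.7559 + 2*6.7225 = 132.2009


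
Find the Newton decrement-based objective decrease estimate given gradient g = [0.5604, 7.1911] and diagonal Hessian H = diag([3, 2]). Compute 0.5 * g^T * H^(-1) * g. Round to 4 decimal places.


Step 1: H is diagonal, so H^(-1) * g = [0.1868, 3.5956].
Step 2: g^T H^(-1) g = sum_i g_i^2 / H_ii
  = (0.5604)^2/3 + (7.1911)^2/2
  = 0.1047 + 25.856 = 25.9606
Step 3: Objective decrease = 0.5 * g^T H^(-1) g = 12.9803


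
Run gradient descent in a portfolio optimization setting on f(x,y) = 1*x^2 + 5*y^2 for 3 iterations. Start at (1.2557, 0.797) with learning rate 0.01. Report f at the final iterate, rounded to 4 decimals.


Gradient descent on f(x,y) = 1*x^2 + 5*y^2.
Starting point: (1.2557, 0.797), alpha = 0.01
Step 1: grad_x = 2*1*1.2557 = 2.5114, grad_y = 2*5*0.797 = 7.97
  x_1 = 1.2557 - 0.01*2.5114 = 1.2306
  y_1 = 0.797 - 0.01*7.97 = 0.7173
Step 2: grad_x = 2*1*1.2306 = 2.4612, grad_y = 2*5*0.7173 = 7.173
  x_2 = 1.2306 - 0.01*2.4612 = 1.206
  y_2 = 0.7173 - 0.01*7.173 = 0.6456
Step 3: grad_x = 2*1*1.206 = 2.4119, grad_y = 2*5*0.6456 = 6.4557
  x_3 = 1.206 - 0.01*2.4119 = 1.1819
  y_3 = 0.6456 - 0.01*6.4557 = 0.581
f(1.1819, 0.581) = 1*1.1819^2 + 5*0.581^2 = 3.0847


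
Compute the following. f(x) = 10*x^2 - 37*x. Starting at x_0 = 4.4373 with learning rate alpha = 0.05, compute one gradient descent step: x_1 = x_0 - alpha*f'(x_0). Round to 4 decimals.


We compute the gradient at x_0 and apply the update.
f'(x) = 20*x - 37
f'(4.4373) = 20*4.4373 - 37 = 51.746
x_1 = 4.4373 - 0.05*51.746 = 1.85


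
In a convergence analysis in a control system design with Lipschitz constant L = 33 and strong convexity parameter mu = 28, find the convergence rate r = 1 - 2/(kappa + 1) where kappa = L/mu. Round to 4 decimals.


Step 1: Compute the condition number.
kappa = L/mu = 33/28 = 1.1786
Step 2: Compute the convergence rate.
r = 1 - 2/(kappa + 1) = 1 - 2*mu/(L + mu) = (L - mu)/(L + mu) = 5/61 = 0.082


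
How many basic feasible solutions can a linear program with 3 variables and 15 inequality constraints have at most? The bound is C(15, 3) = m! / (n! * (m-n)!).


Each vertex corresponds to some choice of n active constraints out of m, so the number of vertices is at most C(m, n) = m! / (n!(m-n)!).
m = 15, n = 3
Numerator: 15 * 14 * 13
Denominator: 3! = 6
C(15, 3) = 455


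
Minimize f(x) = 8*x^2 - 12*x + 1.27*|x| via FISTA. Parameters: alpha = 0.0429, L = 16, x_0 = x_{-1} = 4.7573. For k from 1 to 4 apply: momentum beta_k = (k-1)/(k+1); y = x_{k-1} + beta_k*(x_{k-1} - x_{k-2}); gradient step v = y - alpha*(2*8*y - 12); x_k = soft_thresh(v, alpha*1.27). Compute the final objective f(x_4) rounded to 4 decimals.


FISTA on f(x) = 8*x^2 - 12*x + 1.27*|x|
L = 16, alpha = 0.0429
Iteration 1: beta = 0.0, y = 4.7573 + 0.0*(4.7573 - 4.7573) = 4.7573
  grad(y) = 64.1168, v = y - alpha*grad = 2.0067
  prox(v) = soft_thresh(2.0067, 0.0545) = 1.9522
Iteration 2: beta = 0.3333, y = 1.9522 + 0.3333*(1.9522 - 4.7573) = 1.0172
  grad(y) = 4.2748, v = y - alpha*grad = 0.8338
  prox(v) = soft_thresh(0.8338, 0.0545) = 0.7793
Iteration 3: beta = 0.5, y = 0.7793 + 0.5*(0.7793 - 1.9522) = 0.1929
  grad(y) = -8.9144, v = y - alpha*grad = 0.5753
  prox(v) = soft_thresh(0.5753, 0.0545) = 0.5208
Iteration 4: beta = 0.6, y = 0.5208 + 0.6*(0.5208 - 0.7793) = 0.3657
  grad(y) = -6.149, v = y - alpha*grad = 0.6295
  prox(v) = soft_thresh(0.6295, 0.0545) = 0.575
f(x_4) = 8*0.575^2 - 12*0.575 + 1.27*|0.575| = -3.5247


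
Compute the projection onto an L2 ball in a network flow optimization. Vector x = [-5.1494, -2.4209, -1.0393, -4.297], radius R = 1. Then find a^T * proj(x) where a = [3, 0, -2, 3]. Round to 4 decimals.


Step 1: Compute ||x|| (intermediates to 6 decimals).
||x|| = sqrt((-5.1494)^2 + (-2.4209)^2 + (-1.0393)^2 + (-4.297)^2) = 7.205653
Step 2: Project.
Since ||x|| > R, scale = R/||x|| = 1/7.205653 = 0.13878, proj(x) = scale * x
proj(x) = [-0.714634, -0.335973, -0.144234, -0.596338]
Step 3: Dot product.
a^T * proj(x) = 3*(-0.714634) + 0*(-0.335973) - 2*(-0.144234) + 3*(-0.596338) = -3.6444


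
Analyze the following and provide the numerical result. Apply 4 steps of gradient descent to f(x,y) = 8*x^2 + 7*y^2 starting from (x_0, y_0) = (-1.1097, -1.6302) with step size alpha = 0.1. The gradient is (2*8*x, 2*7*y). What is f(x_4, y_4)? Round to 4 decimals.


Gradient descent on f(x,y) = 8*x^2 + 7*y^2.
Starting point: (-1.1097, -1.6302), alpha = 0.1
Step 1: grad_x = 2*8*-1.1097 = -17.7552, grad_y = 2*7*-1.6302 = -22.8228
  x_1 = -1.1097 - 0.1*-17.7552 = 0.6658
  y_1 = -1.6302 - 0.1*-22.8228 = 0.6521
Step 2: grad_x = 2*8*0.6658 = 10.6531, grad_y = 2*7*0.6521 = 9.1291
  x_2 = 0.6658 - 0.1*10.6531 = -0.3995
  y_2 = 0.6521 - 0.1*9.1291 = -0.2608
Step 3: grad_x = 2*8*-0.3995 = -6.3919, grad_y = 2*7*-0.2608 = -3.6516
  x_3 = -0.3995 - 0.1*-6.3919 = 0.2397
  y_3 = -0.2608 - 0.1*-3.6516 = 0.1043
Step 4: grad_x = 2*8*0.2397 = 3.8351, grad_y = 2*7*0.1043 = 1.4607
  x_4 = 0.2397 - 0.1*3.8351 = -0.1438
  y_4 = 0.1043 - 0.1*1.4607 = -0.0417
f(-0.1438, -0.0417) = 8*(-0.1438)^2 + 7*(-0.0417)^2 = 0.1777


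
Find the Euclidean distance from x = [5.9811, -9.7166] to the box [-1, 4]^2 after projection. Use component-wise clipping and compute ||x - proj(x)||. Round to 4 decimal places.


Project each component onto [-1, 4].
clip(5.9811) = 4.0, clip(-9.7166) = -1.0
Projection = [4.0, -1.0]
Squared diffs: [3.9248, 75.9791]
Distance = sqrt(79.9039) = 8.9389


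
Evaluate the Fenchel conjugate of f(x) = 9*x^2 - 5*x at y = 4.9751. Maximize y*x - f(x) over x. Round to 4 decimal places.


f*(y) = sup_x {y*x - a*x^2 - b*x} = sup_x {(y-b)*x - a*x^2}
FOC: (y - b) - 2a*x = 0 => x* = (y - b)/(2a)
x* = (4.9751 + 5)/(2*9) = 0.5542
f*(4.9751) = (y-b)^2/(4a) = (4.9751 + 5)^2/(4*9)
= 99.5026/36 = 2.764


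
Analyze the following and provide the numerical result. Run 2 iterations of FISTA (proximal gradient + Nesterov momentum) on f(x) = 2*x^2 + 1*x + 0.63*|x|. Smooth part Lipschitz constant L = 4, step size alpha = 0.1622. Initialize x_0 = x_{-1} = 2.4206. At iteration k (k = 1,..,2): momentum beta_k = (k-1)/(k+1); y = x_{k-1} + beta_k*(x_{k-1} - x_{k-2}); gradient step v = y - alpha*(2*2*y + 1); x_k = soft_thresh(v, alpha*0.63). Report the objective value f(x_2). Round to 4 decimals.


FISTA on f(x) = 2*x^2 + 1*x + 0.63*|x|
L = 4, alpha = 0.1622
Iteration 1: beta = 0.0, y = 2.4206 + 0.0*(2.4206 - 2.4206) = 2.4206
  grad(y) = 10.6824, v = y - alpha*grad = 0.6879
  prox(v) = soft_thresh(0.6879, 0.1022) = 0.5857
Iteration 2: beta = 0.3333, y = 0.5857 + 0.3333*(0.5857 - 2.4206) = -0.0259
  grad(y) = 0.8964, v = y - alpha*grad = -0.1713
  prox(v) = soft_thresh(-0.1713, 0.1022) = -0.0691
f(x_2) = 2*(-0.0691)^2 + 1*(-0.0691) + 0.63*|-0.0691| = -0.016


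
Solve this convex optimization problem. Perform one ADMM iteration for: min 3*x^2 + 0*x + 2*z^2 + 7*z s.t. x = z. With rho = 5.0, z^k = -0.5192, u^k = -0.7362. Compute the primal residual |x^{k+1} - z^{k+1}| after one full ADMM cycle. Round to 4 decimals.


ADMM iteration with rho = 5.0, z^k = -0.5192, u^k = -0.7362
Step 1: x-update.
Minimize 3*x^2 + 0*x + (5.0/2)*(x + 0.5192 - 0.7362)^2
FOC: (2*3 + 5.0)*x = 0 + 5.0*(-0.5192 + 0.7362)
x^{k+1} = 0.0986
Step 2: z-update.
Minimize 2*z^2 + 7*z + (5.0/2)*(0.0986 - z - 0.7362)^2
FOC: (2*2 + 5.0)*z = -7 + 5.0*(0.0986 - 0.7362)
z^{k+1} = -1.132
Step 3: u-update.
u^{k+1} = -0.7362 + 0.0986 + 1.132 = 0.4944
Step 4: Primal residual = |0.0986 + 1.132| = 1.2306


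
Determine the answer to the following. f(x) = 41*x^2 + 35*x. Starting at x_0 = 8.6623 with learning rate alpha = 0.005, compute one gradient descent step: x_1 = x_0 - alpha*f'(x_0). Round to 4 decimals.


We compute the gradient at x_0 and apply the update.
f'(x) = 82*x + 35
f'(8.6623) = 82*8.6623 + 35 = 745.3086
x_1 = 8.6623 - 0.005*745.3086 = 4.9358


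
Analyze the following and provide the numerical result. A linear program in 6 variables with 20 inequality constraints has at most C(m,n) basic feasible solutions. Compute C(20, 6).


Each vertex corresponds to some choice of n active constraints out of m, so the number of vertices is at most C(m, n) = m! / (n!(m-n)!).
m = 20, n = 6
Numerator: 20 * 19 * 18 * 17 * 16 * 15
Denominator: 6! = 720
C(20, 6) = 38760


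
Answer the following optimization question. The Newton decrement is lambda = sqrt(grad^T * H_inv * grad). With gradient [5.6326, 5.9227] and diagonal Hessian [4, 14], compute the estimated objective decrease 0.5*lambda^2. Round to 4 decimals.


Step 1: H is diagonal, so H^(-1) * g = [1.4082, 0.4231].
Step 2: g^T H^(-1) g = sum_i g_i^2 / H_ii
  = (5.6326)^2/4 + (5.9227)^2/14
  = 7.9315 + 2.5056 = 10.4371
Step 3: Objective decrease = 0.5 * g^T H^(-1) g = 5.2186


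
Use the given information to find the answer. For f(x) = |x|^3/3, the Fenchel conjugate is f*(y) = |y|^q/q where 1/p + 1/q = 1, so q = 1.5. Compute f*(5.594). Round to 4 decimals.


The conjugate exponent q satisfies 1/p + 1/q = 1.
p = 3, so q = 3/(3 - 1) = 1.5
|y|^q = 5.594^1.5 = 13.2307
f*(5.594) = 13.2307 / 1.5 = 8.8205


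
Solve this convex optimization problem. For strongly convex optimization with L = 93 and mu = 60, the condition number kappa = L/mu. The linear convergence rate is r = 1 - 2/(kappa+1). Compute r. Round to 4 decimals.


Step 1: Compute the condition number.
kappa = L/mu = 93/60 = 1.55
Step 2: Compute the convergence rate.
r = 1 - 2/(kappa + 1) = 1 - 2*mu/(L + mu) = (L - mu)/(L + mu) = 33/153 = 0.2157


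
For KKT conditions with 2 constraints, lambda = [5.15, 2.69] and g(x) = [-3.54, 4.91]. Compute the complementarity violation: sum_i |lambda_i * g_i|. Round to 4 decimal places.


KKT complementary slackness check:
lambda_1 * g_1 = 5.15 * -3.54 = -18.231
lambda_2 * g_2 = 2.69 * 4.91 = 13.2079
Total violation = 18.231 + 13.2079 = 31.4389


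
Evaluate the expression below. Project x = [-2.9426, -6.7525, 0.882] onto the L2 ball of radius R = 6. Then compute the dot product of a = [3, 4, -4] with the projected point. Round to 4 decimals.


Step 1: Compute ||x|| (intermediates to 6 decimals).
||x|| = sqrt((-2.9426)^2 + (-6.7525)^2 + 0.882^2) = 7.418428
Step 2: Project.
Since ||x|| > R, scale = R/||x|| = 6/7.418428 = 0.808797, proj(x) = scale * x
proj(x) = [-2.379966, -5.461402, 0.713359]
Step 3: Dot product.
a^T * proj(x) = 3*(-2.379966) + 4*(-5.461402) - 4*0.713359 = -31.8389


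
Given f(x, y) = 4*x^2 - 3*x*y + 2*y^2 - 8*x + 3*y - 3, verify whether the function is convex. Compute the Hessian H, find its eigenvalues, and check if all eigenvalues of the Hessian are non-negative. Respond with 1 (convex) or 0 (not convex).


The Hessian of f(x,y) = 4*x^2 - 3*x*y + 2*y^2 - 8*x + 3*y - 3 is:
H = [[8, -3], [-3, 4]]
Trace = 8 + 4 = 12
Determinant = 8*4 - (-3)^2 = 23
Discriminant = (12)^2 - 4*23 = 52.0
Eigenvalues: lambda_1 = 2.3944, lambda_2 = 9.6056
The function is convex.

1


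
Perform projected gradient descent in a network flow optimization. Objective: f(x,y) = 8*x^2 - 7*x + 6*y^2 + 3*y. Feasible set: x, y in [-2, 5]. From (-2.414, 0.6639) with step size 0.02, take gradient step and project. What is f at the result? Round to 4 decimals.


Step 1: Compute gradient at (-2.414, 0.6639).
grad_x = 2*8*-2.414 - 7 = -45.624
grad_y = 2*6*0.6639 + 3 = 10.9668
Step 2: Gradient step.
x_raw = -2.414 - 0.02*-45.624 = -1.5015
y_raw = 0.6639 - 0.02*10.9668 = 0.4446
Step 3: Project onto [-2, 5].
x_proj = clip(-1.5015) = -1.5015
y_proj = clip(0.4446) = 0.4446
Step 4: Evaluate f.
f(-1.5015, 0.4446) = 31.0667


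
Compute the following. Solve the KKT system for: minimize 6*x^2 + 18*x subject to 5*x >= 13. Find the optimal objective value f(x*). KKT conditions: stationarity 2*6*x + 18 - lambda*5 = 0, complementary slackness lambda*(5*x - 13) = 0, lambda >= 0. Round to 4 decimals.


Step 1: Try lambda = 0 (constraint inactive).
x_unc = -18/(2*6) = -1.5
Check: 5*-1.5 = -7.5 < 13 -- violated!
Step 2: Constraint must be active: 5*x = 13
x* = 13/5 = 2.6
lambda = (2*6*2.6 + 18)/5 = 9.84
Step 3: Compute optimal value.
f(x*) = 6*2.6^2 + 18*2.6 = 87.36


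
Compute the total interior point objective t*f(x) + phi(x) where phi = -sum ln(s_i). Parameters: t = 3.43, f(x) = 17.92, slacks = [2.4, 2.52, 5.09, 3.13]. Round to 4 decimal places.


Step 1: Compute log-barrier.
ln values: [0.8755, 0.9243, 1.6273, 1.141]
phi = -(0.8755 + 0.9243 + 1.6273 + 1.141) = -4.568
Step 2: Compute augmented objective.
t*f(x) = 3.43*17.92 = 61.4656
Total = 61.4656 - 4.568 = 56.8976


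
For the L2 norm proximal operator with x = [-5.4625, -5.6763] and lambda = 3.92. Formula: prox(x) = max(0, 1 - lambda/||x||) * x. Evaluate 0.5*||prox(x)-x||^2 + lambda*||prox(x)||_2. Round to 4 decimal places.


Step 1: Compute ||x||.
||x|| = 7.8778
Step 2: Compute scaling factor.
scale = max(0, 1 - 3.92/7.8778) = 0.5024
Step 3: prox(x) = [-2.7443, -2.8518]
||prox(x)|| = 3.9578
Step 4: Proximal objective.
0.5*||prox-x||^2 = 7.6832
lambda*||prox|| = 15.5146
Total = 23.1977


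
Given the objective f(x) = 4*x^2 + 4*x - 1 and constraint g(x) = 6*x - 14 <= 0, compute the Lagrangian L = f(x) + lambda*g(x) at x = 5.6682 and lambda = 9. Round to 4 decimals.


Step 1: Evaluate f(x).
f(5.6682) = 4*5.6682^2 + 4*5.6682 - 1 = 150.1868
Step 2: Evaluate g(x).
g(5.6682) = 6*5.6682 - 14 = 20.0092
Step 3: Compute Lagrangian.
L = 150.1868 + 9*20.0092 = 330.2696
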